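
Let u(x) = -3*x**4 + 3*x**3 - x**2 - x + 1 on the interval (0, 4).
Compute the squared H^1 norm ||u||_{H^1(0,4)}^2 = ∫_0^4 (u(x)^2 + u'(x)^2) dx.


||u||_{H^1}^2 = 12704904/35

The H^1 norm (squared) on an interval (0, L) is
  ||u||_{H^1}^2 = ∫_0^L u(x)^2 dx + ∫_0^L u'(x)^2 dx.
Compute u'(x) = -12*x**3 + 9*x**2 - 2*x - 1.
Then u(x)^2 = 9*x**8 - 18*x**7 + 15*x**6 - 11*x**4 + 8*x**3 - x**2 - 2*x + 1 and u'(x)^2 = 144*x**6 - 216*x**5 + 129*x**4 - 12*x**3 - 14*x**2 + 4*x + 1.
Integrate each monomial from 0 to 4 using ∫_0^4 c·x^n dx = c·4^(n+1)/(n+1):
  ∫_0^4 u(x)^2 dx = ∫_0^4 (9*x^8 - 18*x^7 + 15*x^6 - 11*x^4 + 8*x^3 - x^2 - 2*x + 1) dx. Term by term:
    ∫_0^4 9*x^8 dx = 262144;  ∫_0^4 -18*x^7 dx = -147456;  ∫_0^4 15*x^6 dx = 245760/7;
    ∫_0^4 -11*x^4 dx = -11264/5;  ∫_0^4 8*x^3 dx = 512;  ∫_0^4 -x^2 dx = -64/3;
    ∫_0^4 -2*x dx = -16;  ∫_0^4 1 dx = 4.
  Sum: 262144 − 147456 + 245760/7 − 11264/5 + 512 − 64/3 − 16 + 4 = 15542356/105.
  ∫_0^4 u'(x)^2 dx = ∫_0^4 (144*x^6 - 216*x^5 + 129*x^4 - 12*x^3 - 14*x^2 + 4*x + 1) dx. Term by term:
    ∫_0^4 144*x^6 dx = 2359296/7;  ∫_0^4 -216*x^5 dx = -147456;  ∫_0^4 129*x^4 dx = 132096/5;
    ∫_0^4 -12*x^3 dx = -768;  ∫_0^4 -14*x^2 dx = -896/3;  ∫_0^4 4*x dx = 32;
    ∫_0^4 1 dx = 4.
  Sum: 2359296/7 − 147456 + 132096/5 − 768 − 896/3 + 32 + 4 = 22572356/105.
Adding: ||u||_{H^1}^2 = 15542356/105 + 22572356/105 = 12704904/35.


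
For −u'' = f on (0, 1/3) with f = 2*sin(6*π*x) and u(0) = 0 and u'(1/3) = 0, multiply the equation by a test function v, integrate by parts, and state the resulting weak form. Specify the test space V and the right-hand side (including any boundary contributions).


V = {v ∈ H^1(0, 1/3) : v(0) = 0} (test functions vanish at x = 0 where u is specified); weak form: ∫_0^1/3 u'v' dx = ∫_0^1/3 (2*sin(6*π*x)) v dx for all v ∈ V.

Multiply both sides by a test function v and integrate from 0 to 1/3:
  ∫_0^1/3 −u''(x) v(x) dx = ∫_0^1/3 f(x) v(x) dx.
Integrate the LHS by parts once:
  ∫_0^1/3 −u'' v dx = −[u'(x) v(x)]_0^1/3 + ∫_0^1/3 u'(x) v'(x) dx.
Thus ∫_0^1/3 u'(x) v'(x) dx = ∫_0^1/3 f(x) v(x) dx + [u'(x) v(x)]_0^1/3.
Choose V so that boundary terms are either known or forced to vanish.
Mixed BC: u(0) = 0 (Dirichlet) and u'(1/3) = 0 (Neumann). Define V = {v ∈ H^1(0, 1/3) : v(0) = 0}. Then [u' v]_0^1/3 = u'(1/3)·v(1/3) − u'(0)·0 = 0.
Weak formulation: find u (satisfying any essential BC) such that ∫_0^1/3 u'(x) v'(x) dx = ∫_0^1/3 f v dx for all v ∈ V (Dirichlet at 0 absorbed into V; the Neumann datum at x = 1/3 is zero, so no boundary term remains).
Substituting f(x) = 2*sin(6*π*x), the right-hand side is ∫_0^1/3 (2*sin(6*π*x)) v dx.


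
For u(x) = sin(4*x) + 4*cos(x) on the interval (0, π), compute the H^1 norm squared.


||u||_{H^1(0,π)}^2 = 128/15 + 49*π/2

u'(x) = -4*sin(x) + 4*cos(4*x).
Expand u² and (u')² and integrate term by term on (0, π), using: for integers n ≥ 1, ∫_0^π sin²(nx) dx = ∫_0^π cos²(nx) dx = π/2; for n ≠ n', ∫_0^π sin(nx)sin(n'x) dx = ∫_0^π cos(nx)cos(n'x) dx = 0; and by product-to-sum, ∫_0^π sin(nx)cos(n'x) dx = ½∫_0^π [sin((n+n')x) + sin((n−n')x)] dx, which is 0 when n+n' is even and 2n/(n²−n'²) when n+n' is odd (it need not vanish on (0, π)).
  u² squared terms: (4)²·∫cos(x)² dx = 16·π/2 = 8*π;  (1)²·∫sin(4x)² dx = 1·π/2 = π/2.
  u² cross terms: 2·(4)·(1)·∫cos(x)·sin(4x) dx = 8·(8/15) = 64/15.
  So ∫_0^π u² dx = 8*π + π/2 + 64/15 = 64/15 + 17*π/2.
  (u')² squared terms: (-4)²·∫sin(x)² dx = 16·π/2 = 8*π;  (4)²·∫cos(4x)² dx = 16·π/2 = 8*π.
  (u')² cross terms: 2·(-4)·(4)·∫sin(x)·cos(4x) dx = -32·(-2/15) = 64/15.
  So ∫_0^π (u')² dx = 8*π + 8*π + 64/15 = 64/15 + 16*π.
||u||_{H^1}^2 = (64/15 + 17*π/2) + (64/15 + 16*π) = 128/15 + 49*π/2.


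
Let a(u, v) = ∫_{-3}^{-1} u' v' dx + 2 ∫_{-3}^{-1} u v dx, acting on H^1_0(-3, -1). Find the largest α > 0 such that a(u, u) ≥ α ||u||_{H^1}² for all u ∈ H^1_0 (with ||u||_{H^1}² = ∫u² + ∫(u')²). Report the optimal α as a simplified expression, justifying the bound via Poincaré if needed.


α = 1

Coercivity of a(·,·) on H^1_0(-3, -1) means a(u, u) ≥ α ||u||_{H^1}² for every u ∈ H^1_0.
The interval has length L = 2, and Poincaré/coercivity depend only on L. Here a(u, u) = ∫(u')² + (2)·∫u².
Here c = 2 ≥ 1, so a(u,u) = ∫(u')² + c∫u² ≥ ∫(u')² + ∫u² = ||u||_{H^1}², i.e. α = 1 works. No larger α is possible: a(u,u) ≥ α||u||_{H^1}² means (1−α)∫(u')² ≥ (α−c)∫u², and for the modes u_n = sin(nπ(x−x₀)/L) (x₀ the left endpoint) one has ∫u_n²/∫(u_n')² = (L/(nπ))² → 0, so a(u_n,u_n)/||u_n||_{H^1}² → 1. Hence the optimal constant is α = 1.
Therefore α = 1.


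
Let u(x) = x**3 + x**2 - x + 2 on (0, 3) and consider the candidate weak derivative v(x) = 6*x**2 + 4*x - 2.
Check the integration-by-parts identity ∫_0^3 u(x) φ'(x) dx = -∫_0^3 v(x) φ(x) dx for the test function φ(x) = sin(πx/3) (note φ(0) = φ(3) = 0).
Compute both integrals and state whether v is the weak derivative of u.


LHS = -93/π + 324/π^3, RHS = -186/π + 648/π^3. No, v is not the weak derivative of u.

u(x) = x**3 + x**2 - x + 2, classical derivative u'(x) = 3*x**2 + 2*x - 1.
φ(x) = sin(πx/3), so φ'(x) = π*cos(π*x/3)/3.
Note φ(0) = φ(3) = 0, so the boundary term u·φ vanishes.
LHS = ∫_0^3 u(x) φ'(x) dx = ∫_0^3 (π*x^3*cos(π*x/3)/3 + π*x^2*cos(π*x/3)/3 - π*x*cos(π*x/3)/3 + 2*π*cos(π*x/3)/3) dx. Term by term:
  ∫_0^3 2*π*cos(π*x/3)/3 dx = 0;  ∫_0^3 -π*x*cos(π*x/3)/3 dx = 6/π;  ∫_0^3 π*x^2*cos(π*x/3)/3 dx = -18/π;
  ∫_0^3 π*x^3*cos(π*x/3)/3 dx = -81/π + 324/π^3.
Sum: 0 + 6/π − 18/π + -81/π + 324/π^3 = -93/π + 324/π^3.
So LHS = -93/π + 324/π^3.
∫_0^3 v(x) φ(x) dx = ∫_0^3 (6*x^2*sin(π*x/3) + 4*x*sin(π*x/3) - 2*sin(π*x/3)) dx. Term by term:
  ∫_0^3 -2*sin(π*x/3) dx = -12/π;  ∫_0^3 4*x*sin(π*x/3) dx = 36/π;  ∫_0^3 6*x^2*sin(π*x/3) dx = -648/π^3 + 162/π.
Sum: -12/π + 36/π + -648/π^3 + 162/π = -648/π^3 + 186/π.
So RHS = -∫_0^3 v(x) φ(x) dx = -186/π + 648/π^3.
LHS − RHS = -324/π^3 + 93/π ≠ 0, so the identity fails.
(For a valid weak derivative the identity must hold for EVERY test function, in particular this one. The failure shows v is NOT the weak derivative of u.)
Correct weak derivative would be u'(x) = 3*x**2 + 2*x - 1.


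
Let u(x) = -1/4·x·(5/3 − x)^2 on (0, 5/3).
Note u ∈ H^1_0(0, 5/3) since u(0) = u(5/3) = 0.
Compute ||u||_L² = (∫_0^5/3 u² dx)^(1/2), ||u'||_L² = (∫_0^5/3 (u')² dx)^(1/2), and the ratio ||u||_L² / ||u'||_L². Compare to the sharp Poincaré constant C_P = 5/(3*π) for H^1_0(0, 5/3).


||u||_L² / ||u'||_L² = 5*sqrt(14)/42 < C_P = 5/(3*π).

u(x) = -1/4·x·(5/3 − x)^2, so u'(x) = (5 - 9*x)*(3*x - 5)/36.
u(x) = -1/4·x·(5/3 − x)^2 vanishes at x = 0 and x = 5/3, so u ∈ H^1_0(0, 5/3). Differentiate via the product rule and integrate the resulting polynomials term by term.
  ∫_0^5/3 u² dx = ∫_0^5/3 (x^6/16 - 5*x^5/12 + 25*x^4/24 - 125*x^3/108 + 625*x^2/1296) dx. Term by term:
    ∫_0^5/3 x^6/16 dx = 78125/244944;  ∫_0^5/3 -5*x^5/12 dx = -78125/52488;  ∫_0^5/3 25*x^4/24 dx = 15625/5832;
    ∫_0^5/3 -125*x^3/108 dx = -78125/34992;  ∫_0^5/3 625*x^2/1296 dx = 78125/104976.
  Sum: 78125/244944 − 78125/52488 + 15625/5832 − 78125/34992 + 78125/104976 = 15625/734832.
  ∫_0^5/3 (u')² dx = ∫_0^5/3 (9*x^4/16 - 5*x^3/2 + 275*x^2/72 - 125*x/54 + 625/1296) dx. Term by term:
    ∫_0^5/3 9*x^4/16 dx = 625/432;  ∫_0^5/3 -5*x^3/2 dx = -3125/648;  ∫_0^5/3 275*x^2/72 dx = 34375/5832;
    ∫_0^5/3 -125*x/54 dx = -3125/972;  ∫_0^5/3 625/1296 dx = 3125/3888.
  Sum: 625/432 − 3125/648 + 34375/5832 − 3125/972 + 3125/3888 = 625/5832.
∫_0^5/3 u² dx = 15625/734832, so ||u||_L² = 125*sqrt(7)/2268.
∫_0^5/3 (u')² dx = 625/5832, so ||u'||_L² = 25*sqrt(2)/108.
Ratio ||u||_L² / ||u'||_L² = 5*sqrt(14)/42.
Sharp Poincaré constant on H^1_0(0, 5/3) is C_P = L/π = 5/(3*π), achieved by sin(3*π/5·x).
A polynomial bump cannot attain the sharp Poincaré constant (only the first sine eigenfunction does), so the ratio is strictly less than C_P, consistent with ||u||_L² ≤ C_P ||u'||_L².


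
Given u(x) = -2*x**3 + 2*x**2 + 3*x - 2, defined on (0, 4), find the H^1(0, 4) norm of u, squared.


||u||_{H^1}^2 = 796532/105

The H^1 norm (squared) on an interval (0, L) is
  ||u||_{H^1}^2 = ∫_0^L u(x)^2 dx + ∫_0^L u'(x)^2 dx.
Compute u'(x) = -6*x**2 + 4*x + 3.
Then u(x)^2 = 4*x**6 - 8*x**5 - 8*x**4 + 20*x**3 + x**2 - 12*x + 4 and u'(x)^2 = 36*x**4 - 48*x**3 - 20*x**2 + 24*x + 9.
Integrate each monomial from 0 to 4 using ∫_0^4 c·x^n dx = c·4^(n+1)/(n+1):
  ∫_0^4 u(x)^2 dx = ∫_0^4 (4*x^6 - 8*x^5 - 8*x^4 + 20*x^3 + x^2 - 12*x + 4) dx. Term by term:
    ∫_0^4 4*x^6 dx = 65536/7;  ∫_0^4 -8*x^5 dx = -16384/3;  ∫_0^4 -8*x^4 dx = -8192/5;
    ∫_0^4 20*x^3 dx = 1280;  ∫_0^4 x^2 dx = 64/3;  ∫_0^4 -12*x dx = -96;
    ∫_0^4 4 dx = 16.
  Sum: 65536/7 − 16384/3 − 8192/5 + 1280 + 64/3 − 96 + 16 = 121936/35.
  ∫_0^4 u'(x)^2 dx = ∫_0^4 (36*x^4 - 48*x^3 - 20*x^2 + 24*x + 9) dx. Term by term:
    ∫_0^4 36*x^4 dx = 36864/5;  ∫_0^4 -48*x^3 dx = -3072;  ∫_0^4 -20*x^2 dx = -1280/3;
    ∫_0^4 24*x dx = 192;  ∫_0^4 9 dx = 36.
  Sum: 36864/5 − 3072 − 1280/3 + 192 + 36 = 61532/15.
Adding: ||u||_{H^1}^2 = 121936/35 + 61532/15 = 796532/105.


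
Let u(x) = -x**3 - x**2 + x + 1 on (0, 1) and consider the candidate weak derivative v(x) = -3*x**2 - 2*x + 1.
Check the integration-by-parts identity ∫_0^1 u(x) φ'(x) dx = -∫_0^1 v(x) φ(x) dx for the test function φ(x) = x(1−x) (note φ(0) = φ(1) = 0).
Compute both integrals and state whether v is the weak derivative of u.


LHS = 3/20, RHS = 3/20. Yes, v = u' weakly.

u(x) = -x**3 - x**2 + x + 1, classical derivative u'(x) = -3*x**2 - 2*x + 1.
φ(x) = x(1−x), so φ'(x) = 1 - 2*x.
Note φ(0) = φ(1) = 0, so the boundary term u·φ vanishes.
LHS = ∫_0^1 u(x) φ'(x) dx = ∫_0^1 (2*x^4 + x^3 - 3*x^2 - x + 1) dx. Term by term:
  ∫_0^1 2*x^4 dx = 2/5;  ∫_0^1 x^3 dx = 1/4;  ∫_0^1 -3*x^2 dx = -1;
  ∫_0^1 -x dx = -1/2;  ∫_0^1 1 dx = 1.
Sum: 2/5 + 1/4 − 1 − 1/2 + 1 = 3/20.
So LHS = 3/20.
∫_0^1 v(x) φ(x) dx = ∫_0^1 (3*x^4 - x^3 - 3*x^2 + x) dx. Term by term:
  ∫_0^1 3*x^4 dx = 3/5;  ∫_0^1 -x^3 dx = -1/4;  ∫_0^1 -3*x^2 dx = -1;
  ∫_0^1 x dx = 1/2.
Sum: 3/5 − 1/4 − 1 + 1/2 = -3/20.
So RHS = -∫_0^1 v(x) φ(x) dx = 3/20.
LHS = RHS, so the identity holds for this test φ.
Moreover u is smooth here and v(x) = u'(x) = -3*x**2 - 2*x + 1 pointwise, so the identity holds for every test function. Hence v is the weak derivative of u.


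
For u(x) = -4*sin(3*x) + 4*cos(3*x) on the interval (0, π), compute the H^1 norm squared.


||u||_{H^1(0,π)}^2 = 160*π

u'(x) = -12*sin(3*x) - 12*cos(3*x).
Expand u² and (u')² and integrate term by term on (0, π), using: for integers n ≥ 1, ∫_0^π sin²(nx) dx = ∫_0^π cos²(nx) dx = π/2; for n ≠ n', ∫_0^π sin(nx)sin(n'x) dx = ∫_0^π cos(nx)cos(n'x) dx = 0; and by product-to-sum, ∫_0^π sin(nx)cos(n'x) dx = ½∫_0^π [sin((n+n')x) + sin((n−n')x)] dx, which is 0 when n+n' is even and 2n/(n²−n'²) when n+n' is odd (it need not vanish on (0, π)).
  u² squared terms: (-4)²·∫sin(3x)² dx = 16·π/2 = 8*π;  (4)²·∫cos(3x)² dx = 16·π/2 = 8*π.
  u² cross terms: 2·(-4)·(4)·∫sin(3x)·cos(3x) dx = -32·(0) = 0.
  So ∫_0^π u² dx = 8*π + 8*π + 0 = 16*π.
  (u')² squared terms: (-12)²·∫cos(3x)² dx = 144·π/2 = 72*π;  (-12)²·∫sin(3x)² dx = 144·π/2 = 72*π.
  (u')² cross terms: 2·(-12)·(-12)·∫cos(3x)·sin(3x) dx = 288·(0) = 0.
  So ∫_0^π (u')² dx = 72*π + 72*π + 0 = 144*π.
||u||_{H^1}^2 = (16*π) + (144*π) = 160*π.


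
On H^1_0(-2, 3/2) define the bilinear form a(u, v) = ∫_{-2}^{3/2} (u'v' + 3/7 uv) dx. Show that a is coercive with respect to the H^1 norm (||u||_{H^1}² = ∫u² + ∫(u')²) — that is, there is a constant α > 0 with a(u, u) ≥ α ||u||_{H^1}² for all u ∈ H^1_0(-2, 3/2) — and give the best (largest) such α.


α = (21 + 4*π^2)/(4*π^2 + 49)

Coercivity of a(·,·) on H^1_0(-2, 3/2) means a(u, u) ≥ α ||u||_{H^1}² for every u ∈ H^1_0.
The interval has length L = 7/2, and Poincaré/coercivity depend only on L. Here a(u, u) = ∫(u')² + (3/7)·∫u².
Here 0 < c = 3/7 < 1. The condition a(u,u) ≥ α||u||_{H^1}² reads (1−α)∫(u')² ≥ (α−c)∫u². Any admissible α is ≤ 1 (rapidly oscillating u have ∫u²/∫(u')² → 0), and α = 1 would force 0 ≥ (1−c)∫u², impossible since c < 1; so 1−α > 0. By the sharp Poincaré inequality on H^1_0 of an interval of length L, ∫(u')² ≥ (π/L)²∫u² with equality for the first sine mode sin(π(x−x₀)/L) (x₀ the left endpoint), so the inequality holds for all u iff (1−α)(π/L)² ≥ α − c, i.e. α ≤ ((π/L)² + c)/((π/L)² + 1) = (1 + c(L/π)²)/(1 + (L/π)²). With (π/L)² = 4*π^2/49 and c = 3/7, the largest admissible constant is α = ((π/L)² + c)/((π/L)² + 1).
Simplifying, α = (21 + 4*π^2)/(4*π^2 + 49).


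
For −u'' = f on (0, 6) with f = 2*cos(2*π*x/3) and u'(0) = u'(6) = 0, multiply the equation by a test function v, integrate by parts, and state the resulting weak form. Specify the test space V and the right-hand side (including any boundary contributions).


V = H^1(0, 6) (no boundary constraint on v; u is determined up to an additive constant); weak form: ∫_0^6 u'v' dx = ∫_0^6 (2*cos(2*π*x/3)) v dx for all v ∈ V.

Multiply both sides by a test function v and integrate from 0 to 6:
  ∫_0^6 −u''(x) v(x) dx = ∫_0^6 f(x) v(x) dx.
Integrate the LHS by parts once:
  ∫_0^6 −u'' v dx = −[u'(x) v(x)]_0^6 + ∫_0^6 u'(x) v'(x) dx.
Thus ∫_0^6 u'(x) v'(x) dx = ∫_0^6 f(x) v(x) dx + [u'(x) v(x)]_0^6.
Choose V so that boundary terms are either known or forced to vanish.
u has homogeneous Neumann: u'(0) = u'(6) = 0. So [u' v]_0^6 = 0·v(6) − 0·v(0) = 0 for any v; take V = H^1(0, 6).
Weak formulation: find u (satisfying any essential BC) such that ∫_0^6 u'(x) v'(x) dx = ∫_0^6 f v dx for all v ∈ V (homogeneous Neumann, so boundary terms vanish).
Substituting f(x) = 2*cos(2*π*x/3), the right-hand side is ∫_0^6 (2*cos(2*π*x/3)) v dx.
Compatibility check (pure Neumann): taking v ≡ 1 ∈ V gives 0 = ∫_0^6 f dx + (0) − (0), i.e. ∫_0^6 f dx must equal u'(0) − u'(6) = 0. Indeed ∫_0^6 (2*cos(2*π*x/3)) dx = 0, so the data are compatible. The solution is then unique only up to an additive constant (fix it e.g. by requiring ∫_0^6 u dx = 0).


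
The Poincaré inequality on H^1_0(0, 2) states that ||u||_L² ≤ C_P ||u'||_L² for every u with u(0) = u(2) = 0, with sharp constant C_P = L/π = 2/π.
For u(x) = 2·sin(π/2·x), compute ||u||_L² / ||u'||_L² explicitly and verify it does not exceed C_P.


||u||_L² / ||u'||_L² = 2/π = C_P.

u(x) = 2·sin(π/2·x), so u'(x) = π*cos(π*x/2).
Writing u(x) = A·sin(kπx/L) with A = 2 and k = 1, use ∫_0^L sin²(kπx/L) dx = L/2 and ∫_0^L cos²(kπx/L) dx = L/2.
u² = 4·sin²(π/2·x) and (u')² = π^2·cos²(π/2·x), and each of sin², cos² integrates to L/2 = 1 over (0, 2).
∫_0^2 u² dx = 4, so ||u||_L² = 2.
∫_0^2 (u')² dx = π^2, so ||u'||_L² = π.
Ratio ||u||_L² / ||u'||_L² = 2/π.
Sharp Poincaré constant on H^1_0(0, 2) is C_P = L/π = 2/π, achieved by sin(π/2·x).
This is the k = 1 eigenfunction (up to amplitude), so the ratio equals the sharp Poincaré constant exactly.


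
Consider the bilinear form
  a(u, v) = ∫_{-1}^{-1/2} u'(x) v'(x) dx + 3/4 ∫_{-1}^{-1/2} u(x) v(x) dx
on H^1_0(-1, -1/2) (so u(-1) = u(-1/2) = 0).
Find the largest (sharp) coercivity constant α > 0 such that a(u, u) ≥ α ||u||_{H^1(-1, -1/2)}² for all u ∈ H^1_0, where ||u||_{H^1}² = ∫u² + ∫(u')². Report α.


α = (3 + 16*π^2)/(4*(1 + 4*π^2))

Coercivity of a(·,·) on H^1_0(-1, -1/2) means a(u, u) ≥ α ||u||_{H^1}² for every u ∈ H^1_0.
The interval has length L = 1/2, and Poincaré/coercivity depend only on L. Here a(u, u) = ∫(u')² + (3/4)·∫u².
Here 0 < c = 3/4 < 1. The condition a(u,u) ≥ α||u||_{H^1}² reads (1−α)∫(u')² ≥ (α−c)∫u². Any admissible α is ≤ 1 (rapidly oscillating u have ∫u²/∫(u')² → 0), and α = 1 would force 0 ≥ (1−c)∫u², impossible since c < 1; so 1−α > 0. By the sharp Poincaré inequality on H^1_0 of an interval of length L, ∫(u')² ≥ (π/L)²∫u² with equality for the first sine mode sin(π(x−x₀)/L) (x₀ the left endpoint), so the inequality holds for all u iff (1−α)(π/L)² ≥ α − c, i.e. α ≤ ((π/L)² + c)/((π/L)² + 1) = (1 + c(L/π)²)/(1 + (L/π)²). With (π/L)² = 4*π^2 and c = 3/4, the largest admissible constant is α = ((π/L)² + c)/((π/L)² + 1).
Simplifying, α = (3 + 16*π^2)/(4*(1 + 4*π^2)).


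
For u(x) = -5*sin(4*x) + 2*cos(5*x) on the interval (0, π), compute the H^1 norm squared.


||u||_{H^1(0,π)}^2 = 4160/9 + 529*π/2

u'(x) = -10*sin(5*x) - 20*cos(4*x).
Expand u² and (u')² and integrate term by term on (0, π), using: for integers n ≥ 1, ∫_0^π sin²(nx) dx = ∫_0^π cos²(nx) dx = π/2; for n ≠ n', ∫_0^π sin(nx)sin(n'x) dx = ∫_0^π cos(nx)cos(n'x) dx = 0; and by product-to-sum, ∫_0^π sin(nx)cos(n'x) dx = ½∫_0^π [sin((n+n')x) + sin((n−n')x)] dx, which is 0 when n+n' is even and 2n/(n²−n'²) when n+n' is odd (it need not vanish on (0, π)).
  u² squared terms: (-5)²·∫sin(4x)² dx = 25·π/2 = 25*π/2;  (2)²·∫cos(5x)² dx = 4·π/2 = 2*π.
  u² cross terms: 2·(-5)·(2)·∫sin(4x)·cos(5x) dx = -20·(-8/9) = 160/9.
  So ∫_0^π u² dx = 25*π/2 + 2*π + 160/9 = 160/9 + 29*π/2.
  (u')² squared terms: (-20)²·∫cos(4x)² dx = 400·π/2 = 200*π;  (-10)²·∫sin(5x)² dx = 100·π/2 = 50*π.
  (u')² cross terms: 2·(-20)·(-10)·∫cos(4x)·sin(5x) dx = 400·(10/9) = 4000/9.
  So ∫_0^π (u')² dx = 200*π + 50*π + 4000/9 = 4000/9 + 250*π.
||u||_{H^1}^2 = (160/9 + 29*π/2) + (4000/9 + 250*π) = 4160/9 + 529*π/2.


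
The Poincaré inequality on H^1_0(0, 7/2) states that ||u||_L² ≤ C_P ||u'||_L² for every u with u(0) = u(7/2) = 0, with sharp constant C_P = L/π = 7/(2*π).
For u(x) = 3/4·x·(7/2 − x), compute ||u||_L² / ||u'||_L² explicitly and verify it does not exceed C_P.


||u||_L² / ||u'||_L² = 7*sqrt(10)/20 < C_P = 7/(2*π).

u(x) = 3/4·x·(7/2 − x), so u'(x) = 21/8 - 3*x/2.
u(x) = 3/4·x·(7/2 − x) vanishes at x = 0 and x = 7/2, so u ∈ H^1_0(0, 7/2). Differentiate via the product rule and integrate the resulting polynomials term by term.
  ∫_0^7/2 u² dx = ∫_0^7/2 (9*x^4/16 - 63*x^3/16 + 441*x^2/64) dx. Term by term:
    ∫_0^7/2 9*x^4/16 dx = 151263/2560;  ∫_0^7/2 -63*x^3/16 dx = -151263/1024;  ∫_0^7/2 441*x^2/64 dx = 50421/512.
  Sum: 151263/2560 − 151263/1024 + 50421/512 = 50421/5120.
  ∫_0^7/2 (u')² dx = ∫_0^7/2 (9*x^2/4 - 63*x/8 + 441/64) dx. Term by term:
    ∫_0^7/2 9*x^2/4 dx = 1029/32;  ∫_0^7/2 -63*x/8 dx = -3087/64;  ∫_0^7/2 441/64 dx = 3087/128.
  Sum: 1029/32 − 3087/64 + 3087/128 = 1029/128.
∫_0^7/2 u² dx = 50421/5120, so ||u||_L² = 49*sqrt(105)/160.
∫_0^7/2 (u')² dx = 1029/128, so ||u'||_L² = 7*sqrt(42)/16.
Ratio ||u||_L² / ||u'||_L² = 7*sqrt(10)/20.
Sharp Poincaré constant on H^1_0(0, 7/2) is C_P = L/π = 7/(2*π), achieved by sin(2*π/7·x).
A polynomial bump cannot attain the sharp Poincaré constant (only the first sine eigenfunction does), so the ratio is strictly less than C_P, consistent with ||u||_L² ≤ C_P ||u'||_L².


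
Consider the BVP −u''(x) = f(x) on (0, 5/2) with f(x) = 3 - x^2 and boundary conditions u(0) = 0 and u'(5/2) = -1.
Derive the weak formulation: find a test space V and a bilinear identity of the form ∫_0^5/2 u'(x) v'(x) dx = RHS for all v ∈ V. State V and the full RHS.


V = {v ∈ H^1(0, 5/2) : v(0) = 0} (test functions vanish at x = 0 where u is specified); weak form: ∫_0^5/2 u'v' dx = ∫_0^5/2 (3 - x^2) v dx − v(5/2) for all v ∈ V.

Multiply both sides by a test function v and integrate from 0 to 5/2:
  ∫_0^5/2 −u''(x) v(x) dx = ∫_0^5/2 f(x) v(x) dx.
Integrate the LHS by parts once:
  ∫_0^5/2 −u'' v dx = −[u'(x) v(x)]_0^5/2 + ∫_0^5/2 u'(x) v'(x) dx.
Thus ∫_0^5/2 u'(x) v'(x) dx = ∫_0^5/2 f(x) v(x) dx + [u'(x) v(x)]_0^5/2.
Choose V so that boundary terms are either known or forced to vanish.
Mixed BC: u(0) = 0 (Dirichlet) and u'(5/2) = -1 (Neumann). Define V = {v ∈ H^1(0, 5/2) : v(0) = 0}. Then [u' v]_0^5/2 = u'(5/2)·v(5/2) − u'(0)·0 = − v(5/2).
Weak formulation: find u (satisfying any essential BC) such that ∫_0^5/2 u'(x) v'(x) dx = ∫_0^5/2 f v dx − v(5/2) for all v ∈ V (Dirichlet at 0 absorbed into V; Neumann datum at x = 5/2 contributes the boundary term).
Substituting f(x) = 3 - x^2, the right-hand side is ∫_0^5/2 (3 - x^2) v dx − v(5/2).


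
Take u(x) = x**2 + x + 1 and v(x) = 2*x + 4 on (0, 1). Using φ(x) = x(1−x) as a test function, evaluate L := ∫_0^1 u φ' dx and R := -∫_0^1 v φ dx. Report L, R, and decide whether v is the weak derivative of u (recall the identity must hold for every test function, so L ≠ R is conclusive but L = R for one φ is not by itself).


LHS = -1/3, RHS = -5/6. No, v is not the weak derivative of u.

u(x) = x**2 + x + 1, classical derivative u'(x) = 2*x + 1.
φ(x) = x(1−x), so φ'(x) = 1 - 2*x.
Note φ(0) = φ(1) = 0, so the boundary term u·φ vanishes.
LHS = ∫_0^1 u(x) φ'(x) dx = ∫_0^1 (-2*x^3 - x^2 - x + 1) dx. Term by term:
  ∫_0^1 -2*x^3 dx = -1/2;  ∫_0^1 -x^2 dx = -1/3;  ∫_0^1 -x dx = -1/2;
  ∫_0^1 1 dx = 1.
Sum: -1/2 − 1/3 − 1/2 + 1 = -1/3.
So LHS = -1/3.
∫_0^1 v(x) φ(x) dx = ∫_0^1 (-2*x^3 - 2*x^2 + 4*x) dx. Term by term:
  ∫_0^1 -2*x^3 dx = -1/2;  ∫_0^1 -2*x^2 dx = -2/3;  ∫_0^1 4*x dx = 2.
Sum: -1/2 − 2/3 + 2 = 5/6.
So RHS = -∫_0^1 v(x) φ(x) dx = -5/6.
LHS − RHS = 1/2 ≠ 0, so the identity fails.
(For a valid weak derivative the identity must hold for EVERY test function, in particular this one. The failure shows v is NOT the weak derivative of u.)
Correct weak derivative would be u'(x) = 2*x + 1.


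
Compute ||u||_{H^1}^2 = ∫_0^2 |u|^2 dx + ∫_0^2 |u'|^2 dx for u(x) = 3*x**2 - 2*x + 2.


||u||_{H^1}^2 = 1504/15

The H^1 norm (squared) on an interval (0, L) is
  ||u||_{H^1}^2 = ∫_0^L u(x)^2 dx + ∫_0^L u'(x)^2 dx.
Compute u'(x) = 6*x - 2.
Then u(x)^2 = 9*x**4 - 12*x**3 + 16*x**2 - 8*x + 4 and u'(x)^2 = 36*x**2 - 24*x + 4.
Integrate each monomial from 0 to 2 using ∫_0^2 c·x^n dx = c·2^(n+1)/(n+1):
  ∫_0^2 u(x)^2 dx = ∫_0^2 (9*x^4 - 12*x^3 + 16*x^2 - 8*x + 4) dx. Term by term:
    ∫_0^2 9*x^4 dx = 288/5;  ∫_0^2 -12*x^3 dx = -48;  ∫_0^2 16*x^2 dx = 128/3;
    ∫_0^2 -8*x dx = -16;  ∫_0^2 4 dx = 8.
  Sum: 288/5 − 48 + 128/3 − 16 + 8 = 664/15.
  ∫_0^2 u'(x)^2 dx = ∫_0^2 (36*x^2 - 24*x + 4) dx. Term by term:
    ∫_0^2 36*x^2 dx = 96;  ∫_0^2 -24*x dx = -48;  ∫_0^2 4 dx = 8.
  Sum: 96 − 48 + 8 = 56.
Adding: ||u||_{H^1}^2 = 664/15 + 56 = 1504/15.


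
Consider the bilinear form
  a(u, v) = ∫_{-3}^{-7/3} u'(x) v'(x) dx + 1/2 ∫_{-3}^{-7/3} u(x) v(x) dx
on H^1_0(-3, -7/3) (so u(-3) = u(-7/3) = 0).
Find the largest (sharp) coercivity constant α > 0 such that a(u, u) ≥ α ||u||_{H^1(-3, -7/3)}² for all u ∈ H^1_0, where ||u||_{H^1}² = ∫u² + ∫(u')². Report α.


α = (2 + 9*π^2)/(4 + 9*π^2)

Coercivity of a(·,·) on H^1_0(-3, -7/3) means a(u, u) ≥ α ||u||_{H^1}² for every u ∈ H^1_0.
The interval has length L = 2/3, and Poincaré/coercivity depend only on L. Here a(u, u) = ∫(u')² + (1/2)·∫u².
Here 0 < c = 1/2 < 1. The condition a(u,u) ≥ α||u||_{H^1}² reads (1−α)∫(u')² ≥ (α−c)∫u². Any admissible α is ≤ 1 (rapidly oscillating u have ∫u²/∫(u')² → 0), and α = 1 would force 0 ≥ (1−c)∫u², impossible since c < 1; so 1−α > 0. By the sharp Poincaré inequality on H^1_0 of an interval of length L, ∫(u')² ≥ (π/L)²∫u² with equality for the first sine mode sin(π(x−x₀)/L) (x₀ the left endpoint), so the inequality holds for all u iff (1−α)(π/L)² ≥ α − c, i.e. α ≤ ((π/L)² + c)/((π/L)² + 1) = (1 + c(L/π)²)/(1 + (L/π)²). With (π/L)² = 9*π^2/4 and c = 1/2, the largest admissible constant is α = ((π/L)² + c)/((π/L)² + 1).
Simplifying, α = (2 + 9*π^2)/(4 + 9*π^2).


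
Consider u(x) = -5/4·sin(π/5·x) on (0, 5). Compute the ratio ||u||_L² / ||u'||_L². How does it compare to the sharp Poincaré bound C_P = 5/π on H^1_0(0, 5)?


||u||_L² / ||u'||_L² = 5/π = C_P.

u(x) = -5/4·sin(π/5·x), so u'(x) = -π*cos(π*x/5)/4.
Writing u(x) = A·sin(kπx/L) with A = -5/4 and k = 1, use ∫_0^L sin²(kπx/L) dx = L/2 and ∫_0^L cos²(kπx/L) dx = L/2.
u² = 25/16·sin²(π/5·x) and (u')² = π^2/16·cos²(π/5·x), and each of sin², cos² integrates to L/2 = 5/2 over (0, 5).
∫_0^5 u² dx = 125/32, so ||u||_L² = 5*sqrt(10)/8.
∫_0^5 (u')² dx = 5*π^2/32, so ||u'||_L² = sqrt(10)*π/8.
Ratio ||u||_L² / ||u'||_L² = 5/π.
Sharp Poincaré constant on H^1_0(0, 5) is C_P = L/π = 5/π, achieved by sin(π/5·x).
This is the k = 1 eigenfunction (up to amplitude), so the ratio equals the sharp Poincaré constant exactly.


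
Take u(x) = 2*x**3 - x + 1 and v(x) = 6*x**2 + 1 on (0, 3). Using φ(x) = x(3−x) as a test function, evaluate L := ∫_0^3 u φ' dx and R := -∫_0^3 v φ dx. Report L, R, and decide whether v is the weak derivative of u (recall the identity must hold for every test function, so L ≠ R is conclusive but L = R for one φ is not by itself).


LHS = -342/5, RHS = -387/5. No, v is not the weak derivative of u.

u(x) = 2*x**3 - x + 1, classical derivative u'(x) = 6*x**2 - 1.
φ(x) = x(3−x), so φ'(x) = 3 - 2*x.
Note φ(0) = φ(3) = 0, so the boundary term u·φ vanishes.
LHS = ∫_0^3 u(x) φ'(x) dx = ∫_0^3 (-4*x^4 + 6*x^3 + 2*x^2 - 5*x + 3) dx. Term by term:
  ∫_0^3 -4*x^4 dx = -972/5;  ∫_0^3 6*x^3 dx = 243/2;  ∫_0^3 2*x^2 dx = 18;
  ∫_0^3 -5*x dx = -45/2;  ∫_0^3 3 dx = 9.
Sum: -972/5 + 243/2 + 18 − 45/2 + 9 = -342/5.
So LHS = -342/5.
∫_0^3 v(x) φ(x) dx = ∫_0^3 (-6*x^4 + 18*x^3 - x^2 + 3*x) dx. Term by term:
  ∫_0^3 -6*x^4 dx = -1458/5;  ∫_0^3 18*x^3 dx = 729/2;  ∫_0^3 -x^2 dx = -9;
  ∫_0^3 3*x dx = 27/2.
Sum: -1458/5 + 729/2 − 9 + 27/2 = 387/5.
So RHS = -∫_0^3 v(x) φ(x) dx = -387/5.
LHS − RHS = 9 ≠ 0, so the identity fails.
(For a valid weak derivative the identity must hold for EVERY test function, in particular this one. The failure shows v is NOT the weak derivative of u.)
Correct weak derivative would be u'(x) = 6*x**2 - 1.


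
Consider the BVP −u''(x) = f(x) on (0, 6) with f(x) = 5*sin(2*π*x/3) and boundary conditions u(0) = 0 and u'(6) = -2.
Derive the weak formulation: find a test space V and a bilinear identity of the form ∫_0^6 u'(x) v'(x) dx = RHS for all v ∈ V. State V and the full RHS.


V = {v ∈ H^1(0, 6) : v(0) = 0} (test functions vanish at x = 0 where u is specified); weak form: ∫_0^6 u'v' dx = ∫_0^6 (5*sin(2*π*x/3)) v dx − 2·v(6) for all v ∈ V.

Multiply both sides by a test function v and integrate from 0 to 6:
  ∫_0^6 −u''(x) v(x) dx = ∫_0^6 f(x) v(x) dx.
Integrate the LHS by parts once:
  ∫_0^6 −u'' v dx = −[u'(x) v(x)]_0^6 + ∫_0^6 u'(x) v'(x) dx.
Thus ∫_0^6 u'(x) v'(x) dx = ∫_0^6 f(x) v(x) dx + [u'(x) v(x)]_0^6.
Choose V so that boundary terms are either known or forced to vanish.
Mixed BC: u(0) = 0 (Dirichlet) and u'(6) = -2 (Neumann). Define V = {v ∈ H^1(0, 6) : v(0) = 0}. Then [u' v]_0^6 = u'(6)·v(6) − u'(0)·0 = − 2·v(6).
Weak formulation: find u (satisfying any essential BC) such that ∫_0^6 u'(x) v'(x) dx = ∫_0^6 f v dx − 2·v(6) for all v ∈ V (Dirichlet at 0 absorbed into V; Neumann datum at x = 6 contributes the boundary term).
Substituting f(x) = 5*sin(2*π*x/3), the right-hand side is ∫_0^6 (5*sin(2*π*x/3)) v dx − 2·v(6).


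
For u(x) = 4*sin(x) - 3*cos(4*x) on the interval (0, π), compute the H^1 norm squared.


||u||_{H^1(0,π)}^2 = 272/5 + 185*π/2

u'(x) = 12*sin(4*x) + 4*cos(x).
Expand u² and (u')² and integrate term by term on (0, π), using: for integers n ≥ 1, ∫_0^π sin²(nx) dx = ∫_0^π cos²(nx) dx = π/2; for n ≠ n', ∫_0^π sin(nx)sin(n'x) dx = ∫_0^π cos(nx)cos(n'x) dx = 0; and by product-to-sum, ∫_0^π sin(nx)cos(n'x) dx = ½∫_0^π [sin((n+n')x) + sin((n−n')x)] dx, which is 0 when n+n' is even and 2n/(n²−n'²) when n+n' is odd (it need not vanish on (0, π)).
  u² squared terms: (-3)²·∫cos(4x)² dx = 9·π/2 = 9*π/2;  (4)²·∫sin(x)² dx = 16·π/2 = 8*π.
  u² cross terms: 2·(-3)·(4)·∫cos(4x)·sin(x) dx = -24·(-2/15) = 16/5.
  So ∫_0^π u² dx = 9*π/2 + 8*π + 16/5 = 16/5 + 25*π/2.
  (u')² squared terms: (4)²·∫cos(x)² dx = 16·π/2 = 8*π;  (12)²·∫sin(4x)² dx = 144·π/2 = 72*π.
  (u')² cross terms: 2·(4)·(12)·∫cos(x)·sin(4x) dx = 96·(8/15) = 256/5.
  So ∫_0^π (u')² dx = 8*π + 72*π + 256/5 = 256/5 + 80*π.
||u||_{H^1}^2 = (16/5 + 25*π/2) + (256/5 + 80*π) = 272/5 + 185*π/2.


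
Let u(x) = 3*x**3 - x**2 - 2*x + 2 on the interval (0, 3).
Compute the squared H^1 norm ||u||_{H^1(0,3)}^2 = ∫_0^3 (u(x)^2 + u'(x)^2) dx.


||u||_{H^1}^2 = 33711/7

The H^1 norm (squared) on an interval (0, L) is
  ||u||_{H^1}^2 = ∫_0^L u(x)^2 dx + ∫_0^L u'(x)^2 dx.
Compute u'(x) = 9*x**2 - 2*x - 2.
Then u(x)^2 = 9*x**6 - 6*x**5 - 11*x**4 + 16*x**3 - 8*x + 4 and u'(x)^2 = 81*x**4 - 36*x**3 - 32*x**2 + 8*x + 4.
Integrate each monomial from 0 to 3 using ∫_0^3 c·x^n dx = c·3^(n+1)/(n+1):
  ∫_0^3 u(x)^2 dx = ∫_0^3 (9*x^6 - 6*x^5 - 11*x^4 + 16*x^3 - 8*x + 4) dx. Term by term:
    ∫_0^3 9*x^6 dx = 19683/7;  ∫_0^3 -6*x^5 dx = -729;  ∫_0^3 -11*x^4 dx = -2673/5;
    ∫_0^3 16*x^3 dx = 324;  ∫_0^3 -8*x dx = -36;  ∫_0^3 4 dx = 12.
  Sum: 19683/7 − 729 − 2673/5 + 324 − 36 + 12 = 64689/35.
  ∫_0^3 u'(x)^2 dx = ∫_0^3 (81*x^4 - 36*x^3 - 32*x^2 + 8*x + 4) dx. Term by term:
    ∫_0^3 81*x^4 dx = 19683/5;  ∫_0^3 -36*x^3 dx = -729;  ∫_0^3 -32*x^2 dx = -288;
    ∫_0^3 8*x dx = 36;  ∫_0^3 4 dx = 12.
  Sum: 19683/5 − 729 − 288 + 36 + 12 = 14838/5.
Adding: ||u||_{H^1}^2 = 64689/35 + 14838/5 = 33711/7.


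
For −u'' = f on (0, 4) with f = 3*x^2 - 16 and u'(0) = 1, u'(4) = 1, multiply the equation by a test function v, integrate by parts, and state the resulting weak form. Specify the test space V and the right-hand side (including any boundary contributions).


V = H^1(0, 4) (v unrestricted at boundary; u is determined up to an additive constant); weak form: ∫_0^4 u'v' dx = ∫_0^4 (3*x^2 - 16) v dx + v(4) − v(0) for all v ∈ V.

Multiply both sides by a test function v and integrate from 0 to 4:
  ∫_0^4 −u''(x) v(x) dx = ∫_0^4 f(x) v(x) dx.
Integrate the LHS by parts once:
  ∫_0^4 −u'' v dx = −[u'(x) v(x)]_0^4 + ∫_0^4 u'(x) v'(x) dx.
Thus ∫_0^4 u'(x) v'(x) dx = ∫_0^4 f(x) v(x) dx + [u'(x) v(x)]_0^4.
Choose V so that boundary terms are either known or forced to vanish.
u has inhomogeneous Neumann u'(0) = 1, u'(4) = 1. [u' v]_0^4 = (1)·v(4) − (1)·v(0) = v(4) − v(0). Take V = H^1(0, 4); boundary term becomes part of RHS.
Weak formulation: find u (satisfying any essential BC) such that ∫_0^4 u'(x) v'(x) dx = ∫_0^4 f v dx + v(4) − v(0) for all v ∈ V (Neumann data are natural BCs: they enter the RHS as boundary terms).
Substituting f(x) = 3*x^2 - 16, the right-hand side is ∫_0^4 (3*x^2 - 16) v dx + v(4) − v(0).
Compatibility check (pure Neumann): taking v ≡ 1 ∈ V gives 0 = ∫_0^4 f dx + (1) − (1), i.e. ∫_0^4 f dx must equal u'(0) − u'(4) = 0. Indeed ∫_0^4 (3*x^2 - 16) dx = 0, so the data are compatible. The solution is then unique only up to an additive constant (fix it e.g. by requiring ∫_0^4 u dx = 0).


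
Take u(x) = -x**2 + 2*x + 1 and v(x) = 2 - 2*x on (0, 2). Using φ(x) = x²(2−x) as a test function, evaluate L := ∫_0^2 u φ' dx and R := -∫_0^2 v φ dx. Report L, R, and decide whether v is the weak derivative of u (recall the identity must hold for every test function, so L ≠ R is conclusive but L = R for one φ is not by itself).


LHS = 8/15, RHS = 8/15. Yes, v = u' weakly.

u(x) = -x**2 + 2*x + 1, classical derivative u'(x) = 2 - 2*x.
φ(x) = x²(2−x), so φ'(x) = x*(4 - 3*x).
Note φ(0) = φ(2) = 0, so the boundary term u·φ vanishes.
LHS = ∫_0^2 u(x) φ'(x) dx = ∫_0^2 (3*x^4 - 10*x^3 + 5*x^2 + 4*x) dx. Term by term:
  ∫_0^2 3*x^4 dx = 96/5;  ∫_0^2 -10*x^3 dx = -40;  ∫_0^2 5*x^2 dx = 40/3;
  ∫_0^2 4*x dx = 8.
Sum: 96/5 − 40 + 40/3 + 8 = 8/15.
So LHS = 8/15.
∫_0^2 v(x) φ(x) dx = ∫_0^2 (2*x^4 - 6*x^3 + 4*x^2) dx. Term by term:
  ∫_0^2 2*x^4 dx = 64/5;  ∫_0^2 -6*x^3 dx = -24;  ∫_0^2 4*x^2 dx = 32/3.
Sum: 64/5 − 24 + 32/3 = -8/15.
So RHS = -∫_0^2 v(x) φ(x) dx = 8/15.
LHS = RHS, so the identity holds for this test φ.
Moreover u is smooth here and v(x) = u'(x) = 2 - 2*x pointwise, so the identity holds for every test function. Hence v is the weak derivative of u.


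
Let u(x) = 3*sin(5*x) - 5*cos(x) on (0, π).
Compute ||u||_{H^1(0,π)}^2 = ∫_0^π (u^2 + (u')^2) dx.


||u||_{H^1(0,π)}^2 = 142*π

u'(x) = 5*sin(x) + 15*cos(5*x).
Expand u² and (u')² and integrate term by term on (0, π), using: for integers n ≥ 1, ∫_0^π sin²(nx) dx = ∫_0^π cos²(nx) dx = π/2; for n ≠ n', ∫_0^π sin(nx)sin(n'x) dx = ∫_0^π cos(nx)cos(n'x) dx = 0; and by product-to-sum, ∫_0^π sin(nx)cos(n'x) dx = ½∫_0^π [sin((n+n')x) + sin((n−n')x)] dx, which is 0 when n+n' is even and 2n/(n²−n'²) when n+n' is odd (it need not vanish on (0, π)).
  u² squared terms: (-5)²·∫cos(x)² dx = 25·π/2 = 25*π/2;  (3)²·∫sin(5x)² dx = 9·π/2 = 9*π/2.
  u² cross terms: 2·(-5)·(3)·∫cos(x)·sin(5x) dx = -30·(0) = 0.
  So ∫_0^π u² dx = 25*π/2 + 9*π/2 + 0 = 17*π.
  (u')² squared terms: (5)²·∫sin(x)² dx = 25·π/2 = 25*π/2;  (15)²·∫cos(5x)² dx = 225·π/2 = 225*π/2.
  (u')² cross terms: 2·(5)·(15)·∫sin(x)·cos(5x) dx = 150·(0) = 0.
  So ∫_0^π (u')² dx = 25*π/2 + 225*π/2 + 0 = 125*π.
||u||_{H^1}^2 = (17*π) + (125*π) = 142*π.


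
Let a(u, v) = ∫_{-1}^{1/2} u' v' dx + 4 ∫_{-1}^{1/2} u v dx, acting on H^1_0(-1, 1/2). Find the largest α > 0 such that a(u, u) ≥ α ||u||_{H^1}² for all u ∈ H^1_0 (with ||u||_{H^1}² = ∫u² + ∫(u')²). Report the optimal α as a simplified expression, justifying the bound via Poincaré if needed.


α = 1

Coercivity of a(·,·) on H^1_0(-1, 1/2) means a(u, u) ≥ α ||u||_{H^1}² for every u ∈ H^1_0.
The interval has length L = 3/2, and Poincaré/coercivity depend only on L. Here a(u, u) = ∫(u')² + (4)·∫u².
Here c = 4 ≥ 1, so a(u,u) = ∫(u')² + c∫u² ≥ ∫(u')² + ∫u² = ||u||_{H^1}², i.e. α = 1 works. No larger α is possible: a(u,u) ≥ α||u||_{H^1}² means (1−α)∫(u')² ≥ (α−c)∫u², and for the modes u_n = sin(nπ(x−x₀)/L) (x₀ the left endpoint) one has ∫u_n²/∫(u_n')² = (L/(nπ))² → 0, so a(u_n,u_n)/||u_n||_{H^1}² → 1. Hence the optimal constant is α = 1.
Therefore α = 1.


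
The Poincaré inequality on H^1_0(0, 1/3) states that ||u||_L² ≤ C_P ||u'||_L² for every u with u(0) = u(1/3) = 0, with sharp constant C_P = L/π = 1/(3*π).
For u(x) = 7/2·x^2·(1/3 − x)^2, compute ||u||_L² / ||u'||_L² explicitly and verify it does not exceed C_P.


||u||_L² / ||u'||_L² = sqrt(3)/18 < C_P = 1/(3*π).

u(x) = 7/2·x^2·(1/3 − x)^2, so u'(x) = 7*x*(3*x - 1)*(6*x - 1)/9.
u(x) = 7/2·x^2·(1/3 − x)^2 vanishes at x = 0 and x = 1/3, so u ∈ H^1_0(0, 1/3). Differentiate via the product rule and integrate the resulting polynomials term by term.
  ∫_0^1/3 u² dx = ∫_0^1/3 (49*x^8/4 - 49*x^7/3 + 49*x^6/6 - 49*x^5/27 + 49*x^4/324) dx. Term by term:
    ∫_0^1/3 49*x^8/4 dx = 49/708588;  ∫_0^1/3 -49*x^7/3 dx = -49/157464;  ∫_0^1/3 49*x^6/6 dx = 7/13122;
    ∫_0^1/3 -49*x^5/27 dx = -49/118098;  ∫_0^1/3 49*x^4/324 dx = 49/393660.
  Sum: 49/708588 − 49/157464 + 7/13122 − 49/118098 + 49/393660 = 7/7085880.
  ∫_0^1/3 (u')² dx = ∫_0^1/3 (196*x^6 - 196*x^5 + 637*x^4/9 - 98*x^3/9 + 49*x^2/81) dx. Term by term:
    ∫_0^1/3 196*x^6 dx = 28/2187;  ∫_0^1/3 -196*x^5 dx = -98/2187;  ∫_0^1/3 637*x^4/9 dx = 637/10935;
    ∫_0^1/3 -98*x^3/9 dx = -49/1458;  ∫_0^1/3 49*x^2/81 dx = 49/6561.
  Sum: 28/2187 − 98/2187 + 637/10935 − 49/1458 + 49/6561 = 7/65610.
∫_0^1/3 u² dx = 7/7085880, so ||u||_L² = sqrt(210)/14580.
∫_0^1/3 (u')² dx = 7/65610, so ||u'||_L² = sqrt(70)/810.
Ratio ||u||_L² / ||u'||_L² = sqrt(3)/18.
Sharp Poincaré constant on H^1_0(0, 1/3) is C_P = L/π = 1/(3*π), achieved by sin(3*π·x).
A polynomial bump cannot attain the sharp Poincaré constant (only the first sine eigenfunction does), so the ratio is strictly less than C_P, consistent with ||u||_L² ≤ C_P ||u'||_L².


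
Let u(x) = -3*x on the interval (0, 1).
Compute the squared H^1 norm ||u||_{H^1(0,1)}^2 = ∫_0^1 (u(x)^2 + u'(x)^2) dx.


||u||_{H^1}^2 = 12

The H^1 norm (squared) on an interval (0, L) is
  ||u||_{H^1}^2 = ∫_0^L u(x)^2 dx + ∫_0^L u'(x)^2 dx.
Compute u'(x) = -3.
Then u(x)^2 = 9*x**2 and u'(x)^2 = 9.
Integrate each monomial from 0 to 1 using ∫_0^1 c·x^n dx = c·1^(n+1)/(n+1):
  ∫_0^1 u(x)^2 dx = ∫_0^1 (9*x^2) dx. Term by term:
    ∫_0^1 9*x^2 dx = 3.
  ∫_0^1 u'(x)^2 dx = ∫_0^1 (9) dx. Term by term:
    ∫_0^1 9 dx = 9.
Adding: ||u||_{H^1}^2 = 3 + 9 = 12.


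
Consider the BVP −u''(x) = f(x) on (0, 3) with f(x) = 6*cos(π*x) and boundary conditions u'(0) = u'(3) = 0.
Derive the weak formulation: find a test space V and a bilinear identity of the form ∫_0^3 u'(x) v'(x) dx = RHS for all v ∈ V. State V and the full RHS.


V = H^1(0, 3) (no boundary constraint on v; u is determined up to an additive constant); weak form: ∫_0^3 u'v' dx = ∫_0^3 (6*cos(π*x)) v dx for all v ∈ V.

Multiply both sides by a test function v and integrate from 0 to 3:
  ∫_0^3 −u''(x) v(x) dx = ∫_0^3 f(x) v(x) dx.
Integrate the LHS by parts once:
  ∫_0^3 −u'' v dx = −[u'(x) v(x)]_0^3 + ∫_0^3 u'(x) v'(x) dx.
Thus ∫_0^3 u'(x) v'(x) dx = ∫_0^3 f(x) v(x) dx + [u'(x) v(x)]_0^3.
Choose V so that boundary terms are either known or forced to vanish.
u has homogeneous Neumann: u'(0) = u'(3) = 0. So [u' v]_0^3 = 0·v(3) − 0·v(0) = 0 for any v; take V = H^1(0, 3).
Weak formulation: find u (satisfying any essential BC) such that ∫_0^3 u'(x) v'(x) dx = ∫_0^3 f v dx for all v ∈ V (homogeneous Neumann, so boundary terms vanish).
Substituting f(x) = 6*cos(π*x), the right-hand side is ∫_0^3 (6*cos(π*x)) v dx.
Compatibility check (pure Neumann): taking v ≡ 1 ∈ V gives 0 = ∫_0^3 f dx + (0) − (0), i.e. ∫_0^3 f dx must equal u'(0) − u'(3) = 0. Indeed ∫_0^3 (6*cos(π*x)) dx = 0, so the data are compatible. The solution is then unique only up to an additive constant (fix it e.g. by requiring ∫_0^3 u dx = 0).


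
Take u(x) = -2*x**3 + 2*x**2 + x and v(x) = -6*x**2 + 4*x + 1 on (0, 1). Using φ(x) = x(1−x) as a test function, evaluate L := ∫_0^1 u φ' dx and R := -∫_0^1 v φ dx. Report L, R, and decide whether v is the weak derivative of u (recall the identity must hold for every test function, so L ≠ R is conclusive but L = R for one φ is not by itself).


LHS = -1/5, RHS = -1/5. Yes, v = u' weakly.

u(x) = -2*x**3 + 2*x**2 + x, classical derivative u'(x) = -6*x**2 + 4*x + 1.
φ(x) = x(1−x), so φ'(x) = 1 - 2*x.
Note φ(0) = φ(1) = 0, so the boundary term u·φ vanishes.
LHS = ∫_0^1 u(x) φ'(x) dx = ∫_0^1 (4*x^4 - 6*x^3 + x) dx. Term by term:
  ∫_0^1 4*x^4 dx = 4/5;  ∫_0^1 -6*x^3 dx = -3/2;  ∫_0^1 x dx = 1/2.
Sum: 4/5 − 3/2 + 1/2 = -1/5.
So LHS = -1/5.
∫_0^1 v(x) φ(x) dx = ∫_0^1 (6*x^4 - 10*x^3 + 3*x^2 + x) dx. Term by term:
  ∫_0^1 6*x^4 dx = 6/5;  ∫_0^1 -10*x^3 dx = -5/2;  ∫_0^1 3*x^2 dx = 1;
  ∫_0^1 x dx = 1/2.
Sum: 6/5 − 5/2 + 1 + 1/2 = 1/5.
So RHS = -∫_0^1 v(x) φ(x) dx = -1/5.
LHS = RHS, so the identity holds for this test φ.
Moreover u is smooth here and v(x) = u'(x) = -6*x**2 + 4*x + 1 pointwise, so the identity holds for every test function. Hence v is the weak derivative of u.


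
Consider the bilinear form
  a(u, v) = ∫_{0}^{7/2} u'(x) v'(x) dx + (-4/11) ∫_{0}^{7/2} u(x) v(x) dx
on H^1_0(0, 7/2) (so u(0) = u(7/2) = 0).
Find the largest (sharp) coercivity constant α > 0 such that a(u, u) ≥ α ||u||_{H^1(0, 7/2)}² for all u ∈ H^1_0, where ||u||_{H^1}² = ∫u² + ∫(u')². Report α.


α = 4*(-49 + 11*π^2)/(11*(4*π^2 + 49))

Coercivity of a(·,·) on H^1_0(0, 7/2) means a(u, u) ≥ α ||u||_{H^1}² for every u ∈ H^1_0.
The interval has length L = 7/2, and Poincaré/coercivity depend only on L. Here a(u, u) = ∫(u')² + (-4/11)·∫u².
Here c = -4/11 < 0 with |c| < (π/L)² = 4*π^2/49, so coercivity still holds. The condition a(u,u) ≥ α||u||_{H^1}² reads (1−α)∫(u')² ≥ (α−c)∫u². Any admissible α is ≤ 1 (rapidly oscillating u have ∫u²/∫(u')² → 0), and α = 1 would force 0 ≥ (1−c)∫u², impossible since c < 1; so 1−α > 0. By the sharp Poincaré inequality on H^1_0 of an interval of length L, ∫(u')² ≥ (π/L)²∫u² with equality for the first sine mode sin(π(x−x₀)/L) (x₀ the left endpoint), so the inequality holds for all u iff (1−α)(π/L)² ≥ α − c, i.e. α ≤ ((π/L)² + c)/((π/L)² + 1) = (1 + c(L/π)²)/(1 + (L/π)²). (Direct route, valid since c ≤ 0: Poincaré gives c∫u² ≥ c(L/π)²∫(u')², so a(u,u) ≥ (1 + c(L/π)²)∫(u')², while ||u||_{H^1}² ≤ (1 + (L/π)²)∫(u')²; dividing yields the same α.) With (π/L)² = 4*π^2/49 and c = -4/11, the largest admissible constant is α = ((π/L)² + c)/((π/L)² + 1).
Simplifying, α = 4*(-49 + 11*π^2)/(11*(4*π^2 + 49)).
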